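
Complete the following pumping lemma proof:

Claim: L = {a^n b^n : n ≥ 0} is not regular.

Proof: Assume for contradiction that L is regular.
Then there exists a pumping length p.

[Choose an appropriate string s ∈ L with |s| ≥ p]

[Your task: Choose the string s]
s = a^p b^p

This string is in L (has equal a's and b's) and has length 2p ≥ p.
Any decomposition xyz with |xy| ≤ p means y consists only of a's,
so pumping will unbalance the counts.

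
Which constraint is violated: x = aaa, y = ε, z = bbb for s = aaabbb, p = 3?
Violated: |y| > 0

The decomposition x = aaa, y = ε, z = bbb for s = aaabbb with p = 3
violates the constraint: |y| > 0

|y| = 0, but the pumping lemma requires |y| > 0 (y must be non-empty).

Pumping lemma constraints:
1. xyz = s (decomposition is valid)
2. |xy| ≤ p
3. |y| > 0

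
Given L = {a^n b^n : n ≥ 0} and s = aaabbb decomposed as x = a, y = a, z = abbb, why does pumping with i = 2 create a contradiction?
xy²z = aaaabbb ∉ L

Pumping with i = 2 replaces y = a by y² = aa:
- Original: s = xyz = aaabbb; aaabbb = a^3 b^3 has equal counts (3 = 3), so it is in L
- Pumped: xy²z = a · aa · abbb = aaaabbb
- aaaabbb has 4 a's and 3 b's; 4 ≠ 3, so it is not in L

The pumping lemma would require xy²z ∈ L, so this decomposition yields a contradiction.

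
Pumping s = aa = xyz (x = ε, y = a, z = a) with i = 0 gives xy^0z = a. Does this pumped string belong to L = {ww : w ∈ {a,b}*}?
No

xy⁰z = ε · ε · a = a.
a has odd length 1, so it cannot be written as ww and is not in L.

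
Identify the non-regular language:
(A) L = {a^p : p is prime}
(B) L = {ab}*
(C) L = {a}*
(A) {a^p : p is prime}

(A) L = {a^p : p is prime} is NOT regular.

The pumping lemma can be used to prove this:
After pumping, the length becomes composite

The other languages are regular because they can be recognized by finite automata.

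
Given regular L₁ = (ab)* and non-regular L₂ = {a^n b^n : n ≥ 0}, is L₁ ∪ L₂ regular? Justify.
No — L₁ ∪ L₂ is not regular.

Let U = (ab)* ∪ {a^n b^n}. If U were regular, then U ∩ aa*bb* would be regular (closure under intersection with a regular language). But (ab)* ∩ aa*bb* = {ab} and {a^n b^n} ∩ aa*bb* = {a^n b^n : n ≥ 1}, so U ∩ aa*bb* = {a^n b^n : n ≥ 1}, which is not regular. Hence U is not regular.

Note that the bare facts "L₁ regular, L₂ non-regular" do not settle the question by themselves: the closure of regular languages under ∪, ∩, complement and difference applies only when BOTH operands are regular. With a non-regular operand the result can come out regular or non-regular depending on the specific languages, so one has to work out L₁ ∪ L₂ for this particular pair, as above.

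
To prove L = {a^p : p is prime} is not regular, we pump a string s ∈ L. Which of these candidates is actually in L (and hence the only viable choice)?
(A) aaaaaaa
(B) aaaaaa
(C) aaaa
(A) aaaaaaa

The pumping lemma is applied to a string s that lies in L, so first check membership of each option:
- (A) aaaaaaa has length 7, which is prime, so it is in L ✓
- (B) aaaaaa has length 6 = 2 × 3, which is not prime, so it is not in L ✗
- (C) aaaa has length 4 = 2 × 2, which is not prime, so it is not in L ✗

Only (A) aaaaaaa is in L, so it is the only candidate that could play the role of s.
(In a complete proof one picks s in terms of the pumping length p so that |s| ≥ p is guaranteed; a fixed string like aaaaaaa illustrates the shape of such an s.)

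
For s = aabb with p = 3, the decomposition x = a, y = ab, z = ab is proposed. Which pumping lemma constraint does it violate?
Violated: xyz = s

The decomposition x = a, y = ab, z = ab for s = aabb with p = 3
violates the constraint: xyz = s

xyz = 'a' + 'ab' + 'ab' = 'aabab' ≠ 'aabb' = s. The decomposition doesn't reconstruct s.

Pumping lemma constraints:
1. xyz = s (decomposition is valid)
2. |xy| ≤ p
3. |y| > 0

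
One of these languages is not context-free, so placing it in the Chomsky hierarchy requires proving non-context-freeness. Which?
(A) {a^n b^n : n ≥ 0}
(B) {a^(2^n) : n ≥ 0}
(B) {a^(2^n) : n ≥ 0}

(B) {a^(2^n) : n ≥ 0} requires the CFL pumping lemma.

- {a^n b^n : n ≥ 0} is context-free (but not regular)
  • Can be shown non-regular with the regular pumping lemma
  • After pumping, the number of a's and b's become unequal

- {a^(2^n) : n ≥ 0} is NOT context-free
  • Requires the CFL pumping lemma to prove
  • Gaps between powers of 2 grow exponentially

The CFL pumping lemma is "stronger" in that it can prove non-membership
in the larger class of context-free languages.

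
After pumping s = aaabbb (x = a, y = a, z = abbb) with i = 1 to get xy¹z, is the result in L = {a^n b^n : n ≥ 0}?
Yes

xy¹z = a · a · abbb = aaabbb.
aaabbb = a^3 b^3 has equal counts (3 = 3), so it is in L.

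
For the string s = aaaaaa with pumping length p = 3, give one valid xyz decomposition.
x = 'a', y = 'a', z = 'aaaa'

For s = aaaaaa and p = 3, one valid decomposition is:
- x = 'a' (length 1)
- y = 'a' (length 1)
- z = 'aaaa' (length 4)

Verification:
- xyz = 'a' + 'a' + 'aaaa' = aaaaaa ✓
- |xy| = 2 ≤ 3 ✓
- |y| = 1 > 0 ✓

All pumping lemma constraints are satisfied.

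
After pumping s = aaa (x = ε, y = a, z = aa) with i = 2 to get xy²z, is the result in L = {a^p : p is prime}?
No

xy²z = ε · aa · aa = aaaa.
aaaa has length 4 = 2 × 2, which is not prime, so it is not in L.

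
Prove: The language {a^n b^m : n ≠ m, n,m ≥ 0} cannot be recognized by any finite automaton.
Assume for contradiction that L is regular, and let p ≥ 1 be the pumping length given by the pumping lemma.
Choose s = a^p b^(p + p!). Then s ∈ L because p ≠ p + p! (as p! ≥ 1), and |s| ≥ p.
By the pumping lemma, s = xyz for some x, y, z with |xy| ≤ p, |y| ≥ 1, and xy^i z ∈ L for every i ≥ 0.
Since |xy| ≤ p and the first p symbols of s are all a's, y = a^k for some k with 1 ≤ k ≤ p.
For every i ≥ 0, xy^i z = a^(p + (i − 1)k) b^(p + p!).

Because 1 ≤ k ≤ p, k divides p!. Let t = p!/k (a positive integer) and take i = t + 1.
Then the number of a's is p + tk = p + p!, which equals the number of b's.
So xy^(t+1) z = a^(p + p!) b^(p + p!) has equally many a's and b's and is NOT in L.

This contradicts the pumping lemma, which requires xy^i z ∈ L for all i ≥ 0.
Hence L = {a^n b^m : n ≠ m, n,m ≥ 0} is not regular. ∎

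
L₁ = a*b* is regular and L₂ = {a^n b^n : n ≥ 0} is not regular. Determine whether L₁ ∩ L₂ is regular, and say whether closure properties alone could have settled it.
No — L₁ ∩ L₂ is not regular.

Every string a^n b^n already lies in a*b*, so L₁ ∩ L₂ = {a^n b^n : n ≥ 0} = L₂ itself, which is the standard non-regular language (pump s = a^p b^p).

Note that the bare facts "L₁ regular, L₂ non-regular" do not settle the question by themselves: the closure of regular languages under ∪, ∩, complement and difference applies only when BOTH operands are regular. With a non-regular operand the result can come out regular or non-regular depending on the specific languages, so one has to work out L₁ ∩ L₂ for this particular pair, as above.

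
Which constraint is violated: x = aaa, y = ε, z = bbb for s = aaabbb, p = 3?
Violated: |y| > 0

The decomposition x = aaa, y = ε, z = bbb for s = aaabbb with p = 3
violates the constraint: |y| > 0

|y| = 0, but the pumping lemma requires |y| > 0 (y must be non-empty).

Pumping lemma constraints:
1. xyz = s (decomposition is valid)
2. |xy| ≤ p
3. |y| > 0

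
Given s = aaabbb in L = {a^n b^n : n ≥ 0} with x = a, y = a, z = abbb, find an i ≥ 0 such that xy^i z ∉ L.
i = 2

xy²z = a · aa · abbb = aaaabbb; aaaabbb has 4 a's and 3 b's; 4 ≠ 3, so it is not in L.
(Other choices also work, e.g. i = 0, 3; only i = 1 is guaranteed to stay in L since xy¹z = s.)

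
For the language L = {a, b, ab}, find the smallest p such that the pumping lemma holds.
p = 3

For a finite language L, the pumping lemma holds vacuously if p > max|s| for s ∈ L.

The longest string in L = {a, b, ab} has length 2.
If p = 3, then no string s ∈ L has |s| ≥ p, so the condition is vacuously true.

The minimum pumping length is p = 3.

Why no smaller p works: for any p ≤ 2, the longest string s ∈ L has |s| = 2 ≥ p, so it would
have to be pumpable; but pumping up (i = 2, 3, ...) produces ever longer strings, which cannot all lie in the
finite language L. So the pumping property fails for every p ≤ 2.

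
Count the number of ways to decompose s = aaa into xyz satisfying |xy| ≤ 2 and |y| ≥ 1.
3

For s = 'aaa' with pumping length p = 2:

Constraints: |xy| ≤ 2, |y| > 0

Valid decompositions (|xy| ≤ p, |y| ≥ 1):
  • x='', y='a', z='aa'
  • x='a', y='a', z='a'
  • x='', y='aa', z='a'

Total count: 3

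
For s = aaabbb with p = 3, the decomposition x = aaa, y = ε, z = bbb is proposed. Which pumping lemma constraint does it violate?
Violated: |y| > 0

The decomposition x = aaa, y = ε, z = bbb for s = aaabbb with p = 3
violates the constraint: |y| > 0

|y| = 0, but the pumping lemma requires |y| > 0 (y must be non-empty).

Pumping lemma constraints:
1. xyz = s (decomposition is valid)
2. |xy| ≤ p
3. |y| > 0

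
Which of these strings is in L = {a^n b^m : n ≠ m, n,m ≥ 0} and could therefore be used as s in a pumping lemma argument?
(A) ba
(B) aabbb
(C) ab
(B) aabbb

The pumping lemma is applied to a string s that lies in L, so first check membership of each option:
- (A) ba has an a after a b, so it is not of the form a^n b^m and is not in L ✗
- (B) aabbb = a^2 b^3 with 2 ≠ 3, so it is in L ✓
- (C) ab = a^1 b^1 has n = m = 1, so it is not in L ✗

Only (B) aabbb is in L, so it is the only candidate that could play the role of s.
(In a complete proof one picks s in terms of the pumping length p so that |s| ≥ p is guaranteed; a fixed string like aabbb illustrates the shape of such an s.)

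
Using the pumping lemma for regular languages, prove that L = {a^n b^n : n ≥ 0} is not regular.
Assume for contradiction that L is regular, and let p ≥ 1 be the pumping length given by the pumping lemma.
Choose s = a^p b^p. Then s ∈ L and |s| = 2p ≥ p.
By the pumping lemma, s = xyz for some x, y, z with |xy| ≤ p, |y| ≥ 1, and xy^i z ∈ L for every i ≥ 0.
Since |xy| ≤ p and the first p symbols of s are all a's, we must have y = a^k for some k with 1 ≤ k ≤ p.

Take i = 2: xy²z = a^(p + k) b^p.
This string has p + k a's but p b's, and p + k > p because k ≥ 1. So xy²z ∉ L.

This contradicts the pumping lemma, which requires xy^i z ∈ L for all i ≥ 0.
Hence L = {a^n b^n : n ≥ 0} is not regular. ∎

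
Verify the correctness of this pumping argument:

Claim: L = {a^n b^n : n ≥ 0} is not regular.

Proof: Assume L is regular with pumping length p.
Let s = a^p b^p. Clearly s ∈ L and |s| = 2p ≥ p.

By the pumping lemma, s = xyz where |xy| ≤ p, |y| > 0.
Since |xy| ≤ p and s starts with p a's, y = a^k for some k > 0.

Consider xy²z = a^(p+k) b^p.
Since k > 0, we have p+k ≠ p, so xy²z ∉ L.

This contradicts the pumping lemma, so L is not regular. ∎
The proof is correct.

This proof is valid because:
1. The string s = a^p b^p is correctly in L
2. The decomposition analysis is correct: y must consist only of a's
3. The contradiction is valid: pumping increases a's but not b's
4. The conclusion follows logically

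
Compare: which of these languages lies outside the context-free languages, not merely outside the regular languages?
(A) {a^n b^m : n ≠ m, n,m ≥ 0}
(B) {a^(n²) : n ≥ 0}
(B) {a^(n²) : n ≥ 0}

(B) {a^(n²) : n ≥ 0} requires the CFL pumping lemma.

- {a^n b^m : n ≠ m, n,m ≥ 0} is context-free (but not regular)
  • Can be shown non-regular with the regular pumping lemma
  • After pumping a's, we can make n = m

- {a^(n²) : n ≥ 0} is NOT context-free
  • Requires the CFL pumping lemma to prove
  • Gaps between squares grow unboundedly

The CFL pumping lemma is "stronger" in that it can prove non-membership
in the larger class of context-free languages.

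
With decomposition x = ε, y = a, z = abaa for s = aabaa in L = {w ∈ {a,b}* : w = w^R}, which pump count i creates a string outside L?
i = 0

xy⁰z = ε · ε · abaa = abaa; abaa reversed is aaba ≠ abaa, so it is not a palindrome and is not in L.
(Other choices also work, e.g. i = 2, 3; only i = 1 is guaranteed to stay in L since xy¹z = s.)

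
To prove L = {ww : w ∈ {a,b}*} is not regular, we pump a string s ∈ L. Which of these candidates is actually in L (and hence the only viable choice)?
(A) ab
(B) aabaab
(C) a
(B) aabaab

The pumping lemma is applied to a string s that lies in L, so first check membership of each option:
- (A) ab has length 2; its halves are a and b, which differ, so it is not in L ✗
- (B) aabaab splits into halves aab · aab, which are equal, so it is in L (w = aab) ✓
- (C) a has odd length 1, so it cannot be written as ww and is not in L ✗

Only (B) aabaab is in L, so it is the only candidate that could play the role of s.
(In a complete proof one picks s in terms of the pumping length p so that |s| ≥ p is guaranteed; a fixed string like aabaab illustrates the shape of such an s.)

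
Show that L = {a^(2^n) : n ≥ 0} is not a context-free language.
Assume for contradiction that L is context-free, and let p ≥ 1 be the pumping length given by the pumping lemma for CFLs.
Choose s = a^(2^p). Then s ∈ L and |s| = 2^p ≥ p.
By the CFL pumping lemma, s = uvxyz for some u, v, x, y, z with |vxy| ≤ p, |vy| ≥ 1, and uv^i xy^i z ∈ L for every i ≥ 0.
All symbols are a's, so only lengths matter: let k = |vy|, with 1 ≤ k ≤ |vxy| ≤ p < 2^p.

Take i = 2: |uv²xy²z| = 2^p + k, and 2^p < 2^p + k < 2^p + 2^p = 2^(p+1).
So the length lies strictly between consecutive powers of two and is not a power of 2; uv²xy²z ∉ L.

This contradicts the CFL pumping lemma, which requires uv^i xy^i z ∈ L for all i ≥ 0.
Hence L = {a^(2^n) : n ≥ 0} is not context-free. ∎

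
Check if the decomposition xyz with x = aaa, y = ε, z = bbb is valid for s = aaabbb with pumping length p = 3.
Violated: |y| > 0

The decomposition x = aaa, y = ε, z = bbb for s = aaabbb with p = 3
violates the constraint: |y| > 0

|y| = 0, but the pumping lemma requires |y| > 0 (y must be non-empty).

Pumping lemma constraints:
1. xyz = s (decomposition is valid)
2. |xy| ≤ p
3. |y| > 0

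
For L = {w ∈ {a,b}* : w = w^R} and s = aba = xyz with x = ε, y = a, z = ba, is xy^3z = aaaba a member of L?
No

xy³z = ε · aaa · ba = aaaba.
aaaba reversed is abaaa ≠ aaaba, so it is not a palindrome and is not in L.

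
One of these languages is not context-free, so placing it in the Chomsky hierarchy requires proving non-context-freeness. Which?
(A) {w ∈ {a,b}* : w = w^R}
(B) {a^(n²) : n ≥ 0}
(B) {a^(n²) : n ≥ 0}

(B) {a^(n²) : n ≥ 0} requires the CFL pumping lemma.

- {w ∈ {a,b}* : w = w^R} is context-free (but not regular)
  • Can be shown non-regular with the regular pumping lemma
  • After pumping, the string is no longer symmetric

- {a^(n²) : n ≥ 0} is NOT context-free
  • Requires the CFL pumping lemma to prove
  • Gaps between squares grow unboundedly

The CFL pumping lemma is "stronger" in that it can prove non-membership
in the larger class of context-free languages.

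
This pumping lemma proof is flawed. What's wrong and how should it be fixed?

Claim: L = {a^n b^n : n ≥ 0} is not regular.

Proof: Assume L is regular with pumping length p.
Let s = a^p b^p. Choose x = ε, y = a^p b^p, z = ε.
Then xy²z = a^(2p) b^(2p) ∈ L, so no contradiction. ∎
Error: The decomposition violates |xy| ≤ p. With y = a^p b^p, |xy| = |y| = 2p > p. (The proof also miscomputes xy²z, which would be a^p b^p a^p b^p rather than a^(2p) b^(2p), and it wrongly treats one harmless decomposition as settling the matter — the prover does not get to choose the decomposition.)

Correction: The pumping lemma requires |xy| ≤ p, and the argument must handle every decomposition satisfying |xy| ≤ p, |y| ≥ 1. Since s starts with p a's, any such y consists only of a's, say y = a^k with k ≥ 1. Then xy²z = a^(p+k) b^p has unequal numbers of a's and b's, so xy²z ∉ L — the required contradiction.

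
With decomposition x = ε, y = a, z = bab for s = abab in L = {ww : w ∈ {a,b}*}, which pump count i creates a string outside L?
i = 2

xy²z = ε · aa · bab = aabab; aabab has odd length 5, so it cannot be written as ww and is not in L.
(Other choices also work, e.g. i = 0, 3; only i = 1 is guaranteed to stay in L since xy¹z = s.)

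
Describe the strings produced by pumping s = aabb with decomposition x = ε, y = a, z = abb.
{xy^i z : i ≥ 0} = {a^(i+1) b^2 : i ≥ 0} = {abb, aabb, aaabb, ...}

With x = ε, y = a, z = abb: Starting with aabb and pumping the first 'a' (z = abb keeps the second 'a'), we get strings with i+1 a's followed by 2 b's for i = 0, 1, 2, ...; note bb is not produced because z always contributes one a.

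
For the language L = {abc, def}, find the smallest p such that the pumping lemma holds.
p = 4

For a finite language L, the pumping lemma holds vacuously if p > max|s| for s ∈ L.

The longest string in L = {abc, def} has length 3.
If p = 4, then no string s ∈ L has |s| ≥ p, so the condition is vacuously true.

The minimum pumping length is p = 4.

Why no smaller p works: for any p ≤ 3, the longest string s ∈ L has |s| = 3 ≥ p, so it would
have to be pumpable; but pumping up (i = 2, 3, ...) produces ever longer strings, which cannot all lie in the
finite language L. So the pumping property fails for every p ≤ 3.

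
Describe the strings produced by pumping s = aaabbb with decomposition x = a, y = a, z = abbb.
{xy^i z : i ≥ 0} = {a^(2+i) b^3 : i ≥ 0} = {aabbb, aaabbb, aaaabbb, ...}

With x = a, y = a, z = abbb: Starting with aaabbb and pumping the second 'a', we get strings with 2+i a's followed by 3 b's for i = 0, 1, 2, ...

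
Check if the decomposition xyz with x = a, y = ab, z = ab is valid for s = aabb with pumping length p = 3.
Violated: xyz = s

The decomposition x = a, y = ab, z = ab for s = aabb with p = 3
violates the constraint: xyz = s

xyz = 'a' + 'ab' + 'ab' = 'aabab' ≠ 'aabb' = s. The decomposition doesn't reconstruct s.

Pumping lemma constraints:
1. xyz = s (decomposition is valid)
2. |xy| ≤ p
3. |y| > 0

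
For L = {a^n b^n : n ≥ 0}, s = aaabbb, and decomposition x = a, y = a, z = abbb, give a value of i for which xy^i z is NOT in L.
i = 3

xy³z = a · aaa · abbb = aaaaabbb; aaaaabbb has 5 a's and 3 b's; 5 ≠ 3, so it is not in L.
(Other choices also work, e.g. i = 0, 2; only i = 1 is guaranteed to stay in L since xy¹z = s.)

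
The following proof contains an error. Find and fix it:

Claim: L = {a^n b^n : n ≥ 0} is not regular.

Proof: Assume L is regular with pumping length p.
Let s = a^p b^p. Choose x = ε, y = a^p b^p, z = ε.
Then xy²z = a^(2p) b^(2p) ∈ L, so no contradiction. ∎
Error: The decomposition violates |xy| ≤ p. With y = a^p b^p, |xy| = |y| = 2p > p. (The proof also miscomputes xy²z, which would be a^p b^p a^p b^p rather than a^(2p) b^(2p), and it wrongly treats one harmless decomposition as settling the matter — the prover does not get to choose the decomposition.)

Correction: The pumping lemma requires |xy| ≤ p, and the argument must handle every decomposition satisfying |xy| ≤ p, |y| ≥ 1. Since s starts with p a's, any such y consists only of a's, say y = a^k with k ≥ 1. Then xy²z = a^(p+k) b^p has unequal numbers of a's and b's, so xy²z ∉ L — the required contradiction.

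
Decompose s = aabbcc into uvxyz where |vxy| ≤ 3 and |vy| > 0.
u='aa', v='b', x='b', y='c', z='c'

For s = aabbcc with pumping length p = 3:

One valid decomposition:
- u = 'aa'
- v = 'b'
- x = 'b'
- y = 'c'
- z = 'c'

Verification:
- uvxyz = 'aa' + 'b' + 'b' + 'c' + 'c' = aabbcc ✓
- |vxy| = |'bbc'| = 3 ≤ 3 ✓
- |vy| = |'bc'| = 2 > 0 ✓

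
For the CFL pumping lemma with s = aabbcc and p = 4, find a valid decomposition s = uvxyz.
u='a', v='a', x='bb', y='c', z='c'

For s = aabbcc with pumping length p = 4:

One valid decomposition:
- u = 'a'
- v = 'a'
- x = 'bb'
- y = 'c'
- z = 'c'

Verification:
- uvxyz = 'a' + 'a' + 'bb' + 'c' + 'c' = aabbcc ✓
- |vxy| = |'abbc'| = 4 ≤ 4 ✓
- |vy| = |'ac'| = 2 > 0 ✓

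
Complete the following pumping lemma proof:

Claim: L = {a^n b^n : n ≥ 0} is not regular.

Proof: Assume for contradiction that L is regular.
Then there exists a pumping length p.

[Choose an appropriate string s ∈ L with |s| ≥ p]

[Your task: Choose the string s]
s = a^p b^p

This string is in L (has equal a's and b's) and has length 2p ≥ p.
Any decomposition xyz with |xy| ≤ p means y consists only of a's,
so pumping will unbalance the counts.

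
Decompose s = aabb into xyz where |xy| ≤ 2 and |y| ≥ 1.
x = 'a', y = 'a', z = 'bb'

For s = aabb and p = 2, one valid decomposition is:
- x = 'a' (length 1)
- y = 'a' (length 1)
- z = 'bb' (length 2)

Verification:
- xyz = 'a' + 'a' + 'bb' = aabb ✓
- |xy| = 2 ≤ 2 ✓
- |y| = 1 > 0 ✓

All pumping lemma constraints are satisfied.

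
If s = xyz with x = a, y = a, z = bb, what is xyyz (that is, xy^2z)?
aaabb

Given x = 'a', y = 'a', z = 'bb' and i = 2:

xy^2z = x + y·y·...·y (2 times) + z
       = 'a' + 'a'^2 + 'bb'
       = 'a' + 'aa' + 'bb'
       = 'aaabb'

The pumped string is 'aaabb' with length 5.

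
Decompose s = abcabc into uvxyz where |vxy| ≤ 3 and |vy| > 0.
u='ab', v='c', x='a', y='b', z='c'

For s = abcabc with pumping length p = 3:

One valid decomposition:
- u = 'ab'
- v = 'c'
- x = 'a'
- y = 'b'
- z = 'c'

Verification:
- uvxyz = 'ab' + 'c' + 'a' + 'b' + 'c' = abcabc ✓
- |vxy| = |'cab'| = 3 ≤ 3 ✓
- |vy| = |'cb'| = 2 > 0 ✓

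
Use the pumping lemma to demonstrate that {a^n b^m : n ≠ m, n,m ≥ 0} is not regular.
Assume for contradiction that L is regular, and let p ≥ 1 be the pumping length given by the pumping lemma.
Choose s = a^p b^(p + p!). Then s ∈ L because p ≠ p + p! (as p! ≥ 1), and |s| ≥ p.
By the pumping lemma, s = xyz for some x, y, z with |xy| ≤ p, |y| ≥ 1, and xy^i z ∈ L for every i ≥ 0.
Since |xy| ≤ p and the first p symbols of s are all a's, y = a^k for some k with 1 ≤ k ≤ p.
For every i ≥ 0, xy^i z = a^(p + (i − 1)k) b^(p + p!).

Because 1 ≤ k ≤ p, k divides p!. Let t = p!/k (a positive integer) and take i = t + 1.
Then the number of a's is p + tk = p + p!, which equals the number of b's.
So xy^(t+1) z = a^(p + p!) b^(p + p!) has equally many a's and b's and is NOT in L.

This contradicts the pumping lemma, which requires xy^i z ∈ L for all i ≥ 0.
Hence L = {a^n b^m : n ≠ m, n,m ≥ 0} is not regular. ∎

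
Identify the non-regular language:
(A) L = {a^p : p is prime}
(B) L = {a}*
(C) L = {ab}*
(A) {a^p : p is prime}

(A) L = {a^p : p is prime} is NOT regular.

The pumping lemma can be used to prove this:
After pumping, the length becomes composite

The other languages are regular because they can be recognized by finite automata.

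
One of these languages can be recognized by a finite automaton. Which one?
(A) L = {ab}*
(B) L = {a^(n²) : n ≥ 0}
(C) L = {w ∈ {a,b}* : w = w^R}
(A) {ab}*

(A) L = {ab}* is regular.

This can be recognized by a finite automaton (DFA/NFA).
Regular expressions like {ab}* define regular languages.

The other choices are not regular:
- {a^(n²) : n ≥ 0}: After pumping, length is no longer a perfect square
- {w ∈ {a,b}* : w = w^R}: After pumping, the string is no longer symmetric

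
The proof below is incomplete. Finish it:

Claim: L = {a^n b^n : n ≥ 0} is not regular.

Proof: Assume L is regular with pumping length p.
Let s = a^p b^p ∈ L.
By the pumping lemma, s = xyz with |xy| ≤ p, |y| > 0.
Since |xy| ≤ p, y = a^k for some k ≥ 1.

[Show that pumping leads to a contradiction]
Consider xy²z = a^(p+k) b^p.

Since k ≥ 1, we have p + k > p.
So xy²z has more a's than b's: (p+k) a's vs p b's.
This means xy²z ∉ L because a^n b^n requires equal counts.

This contradicts the pumping lemma which states xy²z ∈ L.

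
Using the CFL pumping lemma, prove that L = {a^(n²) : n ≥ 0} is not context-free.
Assume for contradiction that L is context-free, and let p ≥ 1 be the pumping length given by the pumping lemma for CFLs.
Choose s = a^(p²). Then s ∈ L and |s| = p² ≥ p.
By the CFL pumping lemma, s = uvxyz for some u, v, x, y, z with |vxy| ≤ p, |vy| ≥ 1, and uv^i xy^i z ∈ L for every i ≥ 0.
All symbols are a's, so only lengths matter: let k = |vy|, with 1 ≤ k ≤ |vxy| ≤ p.

Take i = 2: |uv²xy²z| = p² + k, and p² < p² + k ≤ p² + p < (p + 1)².
So the length lies strictly between consecutive squares and is not a perfect square; uv²xy²z ∉ L.

This contradicts the CFL pumping lemma, which requires uv^i xy^i z ∈ L for all i ≥ 0.
Hence L = {a^(n²) : n ≥ 0} is not context-free. ∎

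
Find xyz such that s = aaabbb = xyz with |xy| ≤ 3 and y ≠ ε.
x = 'a', y = 'aa', z = 'bbb'

For s = aaabbb and p = 3, one valid decomposition is:
- x = 'a' (length 1)
- y = 'aa' (length 2)
- z = 'bbb' (length 3)

Verification:
- xyz = 'a' + 'aa' + 'bbb' = aaabbb ✓
- |xy| = 3 ≤ 3 ✓
- |y| = 2 > 0 ✓

All pumping lemma constraints are satisfied.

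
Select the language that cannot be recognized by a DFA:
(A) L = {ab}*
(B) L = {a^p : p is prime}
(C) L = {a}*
(B) {a^p : p is prime}

(B) L = {a^p : p is prime} is NOT regular.

The pumping lemma can be used to prove this:
After pumping, the length becomes composite

The other languages are regular because they can be recognized by finite automata.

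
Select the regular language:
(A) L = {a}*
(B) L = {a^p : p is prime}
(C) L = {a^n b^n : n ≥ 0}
(A) {a}*

(A) L = {a}* is regular.

This can be recognized by a finite automaton (DFA/NFA).
Regular expressions like {a}* define regular languages.

The other choices are not regular:
- {a^p : p is prime}: After pumping, the length becomes composite
- {a^n b^n : n ≥ 0}: After pumping, the number of a's and b's become unequal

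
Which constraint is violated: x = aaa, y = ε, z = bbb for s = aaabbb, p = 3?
Violated: |y| > 0

The decomposition x = aaa, y = ε, z = bbb for s = aaabbb with p = 3
violates the constraint: |y| > 0

|y| = 0, but the pumping lemma requires |y| > 0 (y must be non-empty).

Pumping lemma constraints:
1. xyz = s (decomposition is valid)
2. |xy| ≤ p
3. |y| > 0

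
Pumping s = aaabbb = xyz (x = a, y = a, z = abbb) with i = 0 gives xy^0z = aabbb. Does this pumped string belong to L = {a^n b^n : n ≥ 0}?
No

xy⁰z = a · ε · abbb = aabbb.
aabbb has 2 a's and 3 b's; 2 ≠ 3, so it is not in L.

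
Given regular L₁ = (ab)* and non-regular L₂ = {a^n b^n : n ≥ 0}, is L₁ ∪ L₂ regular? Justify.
No — L₁ ∪ L₂ is not regular.

Let U = (ab)* ∪ {a^n b^n}. If U were regular, then U ∩ aa*bb* would be regular (closure under intersection with a regular language). But (ab)* ∩ aa*bb* = {ab} and {a^n b^n} ∩ aa*bb* = {a^n b^n : n ≥ 1}, so U ∩ aa*bb* = {a^n b^n : n ≥ 1}, which is not regular. Hence U is not regular.

Note that the bare facts "L₁ regular, L₂ non-regular" do not settle the question by themselves: the closure of regular languages under ∪, ∩, complement and difference applies only when BOTH operands are regular. With a non-regular operand the result can come out regular or non-regular depending on the specific languages, so one has to work out L₁ ∪ L₂ for this particular pair, as above.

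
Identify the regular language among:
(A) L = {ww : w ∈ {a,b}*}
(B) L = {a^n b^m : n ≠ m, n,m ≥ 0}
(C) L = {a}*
(C) {a}*

(C) L = {a}* is regular.

This can be recognized by a finite automaton (DFA/NFA).
Regular expressions like {a}* define regular languages.

The other choices are not regular:
- {ww : w ∈ {a,b}*}: After pumping, the two halves no longer match
- {a^n b^m : n ≠ m, n,m ≥ 0}: After pumping a's, we can make n = m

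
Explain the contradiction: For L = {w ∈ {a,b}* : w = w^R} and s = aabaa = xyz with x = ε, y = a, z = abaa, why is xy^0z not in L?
xy⁰z = abaa ∉ L

Pumping with i = 0 replaces y = a by y⁰ = ε:
- Original: s = xyz = aabaa; aabaa reversed is aabaa, the same string, so it is a palindrome and is in L
- Pumped: xy⁰z = ε · ε · abaa = abaa
- abaa reversed is aaba ≠ abaa, so it is not a palindrome and is not in L

The pumping lemma would require xy⁰z ∈ L, so this decomposition yields a contradiction.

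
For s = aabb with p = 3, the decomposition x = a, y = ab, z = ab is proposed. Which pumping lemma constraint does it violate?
Violated: xyz = s

The decomposition x = a, y = ab, z = ab for s = aabb with p = 3
violates the constraint: xyz = s

xyz = 'a' + 'ab' + 'ab' = 'aabab' ≠ 'aabb' = s. The decomposition doesn't reconstruct s.

Pumping lemma constraints:
1. xyz = s (decomposition is valid)
2. |xy| ≤ p
3. |y| > 0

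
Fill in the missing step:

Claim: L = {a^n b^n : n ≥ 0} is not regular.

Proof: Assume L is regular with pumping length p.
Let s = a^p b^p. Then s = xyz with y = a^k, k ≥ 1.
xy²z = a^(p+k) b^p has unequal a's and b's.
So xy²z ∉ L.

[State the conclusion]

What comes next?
This contradicts the pumping lemma for regular languages,
which guarantees xy^i z ∈ L for all i ≥ 0.

Since our assumption that L is regular leads to a contradiction,
we conclude that L = {a^n b^n : n ≥ 0} is NOT regular. ∎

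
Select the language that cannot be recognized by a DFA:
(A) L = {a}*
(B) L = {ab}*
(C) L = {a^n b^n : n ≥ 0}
(C) {a^n b^n : n ≥ 0}

(C) L = {a^n b^n : n ≥ 0} is NOT regular.

The pumping lemma can be used to prove this:
After pumping, the number of a's and b's become unequal

The other languages are regular because they can be recognized by finite automata.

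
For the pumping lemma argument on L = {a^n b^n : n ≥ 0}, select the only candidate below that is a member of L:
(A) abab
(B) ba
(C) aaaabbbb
(C) aaaabbbb

The pumping lemma is applied to a string s that lies in L, so first check membership of each option:
- (A) abab has an a after a b, so it is not of the form a^n b^n and is not in L ✗
- (B) ba has an a after a b, so it is not of the form a^n b^n and is not in L ✗
- (C) aaaabbbb = a^4 b^4 has equal counts (4 = 4), so it is in L ✓

Only (C) aaaabbbb is in L, so it is the only candidate that could play the role of s.
(In a complete proof one picks s in terms of the pumping length p so that |s| ≥ p is guaranteed; a fixed string like aaaabbbb illustrates the shape of such an s.)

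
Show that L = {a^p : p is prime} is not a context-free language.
Assume for contradiction that L is context-free, and let p ≥ 1 be the pumping length given by the pumping lemma for CFLs.
Choose a prime q with q ≥ p and let s = a^q. Then s ∈ L and |s| = q ≥ p.
By the CFL pumping lemma, s = uvxyz for some u, v, x, y, z with |vxy| ≤ p, |vy| ≥ 1, and uv^i xy^i z ∈ L for every i ≥ 0.
All symbols are a's, so only lengths matter: let k = |vy|, with 1 ≤ k ≤ p. Then |uv^i xy^i z| = q + (i − 1)k.

Take i = q + 1: the length is q + qk = q(k + 1).
Both factors satisfy q ≥ 2 and k + 1 ≥ 2, so q(k + 1) is composite and uv^(q+1) xy^(q+1) z ∉ L.

This contradicts the CFL pumping lemma, which requires uv^i xy^i z ∈ L for all i ≥ 0.
Hence L = {a^p : p is prime} is not context-free. ∎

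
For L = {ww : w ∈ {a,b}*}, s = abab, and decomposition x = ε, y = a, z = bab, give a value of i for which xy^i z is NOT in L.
i = 0

xy⁰z = ε · ε · bab = bab; bab has odd length 3, so it cannot be written as ww and is not in L.
(Other choices also work, e.g. i = 2, 3; only i = 1 is guaranteed to stay in L since xy¹z = s.)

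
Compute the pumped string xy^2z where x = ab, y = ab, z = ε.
ababab

Given x = 'ab', y = 'ab', z = '' and i = 2:

xy^2z = x + y·y·...·y (2 times) + z
       = 'ab' + 'ab'^2 + ''
       = 'ab' + 'abab' + ''
       = 'ababab'

The pumped string is 'ababab' with length 6.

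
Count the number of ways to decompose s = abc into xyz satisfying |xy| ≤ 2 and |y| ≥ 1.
3

For s = 'abc' with pumping length p = 2:

Constraints: |xy| ≤ 2, |y| > 0

Valid decompositions (|xy| ≤ p, |y| ≥ 1):
  • x='', y='a', z='bc'
  • x='a', y='b', z='c'
  • x='', y='ab', z='c'

Total count: 3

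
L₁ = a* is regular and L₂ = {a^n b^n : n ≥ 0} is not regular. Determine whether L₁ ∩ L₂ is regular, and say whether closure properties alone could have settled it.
Yes — L₁ ∩ L₂ is regular.

A string of a* contains no b's, and the only string of {a^n b^n} with no b's is ε (n = 0). So L₁ ∩ L₂ = {ε}, a finite language, which is regular.

Note that the bare facts "L₁ regular, L₂ non-regular" do not settle the question by themselves: the closure of regular languages under ∪, ∩, complement and difference applies only when BOTH operands are regular. With a non-regular operand the result can come out regular or non-regular depending on the specific languages, so one has to work out L₁ ∩ L₂ for this particular pair, as above.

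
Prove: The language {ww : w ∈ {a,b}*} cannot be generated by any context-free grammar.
Assume for contradiction that L is context-free, and let p ≥ 1 be the pumping length given by the pumping lemma for CFLs.
Choose s = a^p b^p a^p b^p. Then s ∈ L (take w = a^p b^p) and |s| = 4p ≥ p.
By the CFL pumping lemma, s = uvxyz for some u, v, x, y, z with |vxy| ≤ p, |vy| ≥ 1, and uv^i xy^i z ∈ L for every i ≥ 0.

Write s as four blocks A₁ B₁ A₂ B₂ with A₁ = A₂ = a^p and B₁ = B₂ = b^p. Since |vxy| ≤ p, the window vxy lies inside at most two adjacent blocks. Take i = 0 and let t = uxz, so |t| = 4p − |vy| with 1 ≤ |vy| ≤ p. If |t| is odd, t ∉ L immediately, so assume |vy| is even (hence |vy| ≥ 2) and |t|/2 = 2p − |vy|/2, which satisfies p ≤ |t|/2 ≤ 2p − 1.

Case 1 (vxy inside A₁B₁): t = a^(p−j) b^(p−l) a^p b^p with j + l = |vy|. The second half of t has length < 2p, so it is a suffix of the trailing a^p b^p and ends in b; the first half is a^(p−j) b^(p−l) a^((j+l)/2), which ends in a because (j+l)/2 ≥ 1. The halves differ, so t ∉ L.

Case 2 (vxy inside B₁A₂, straddling the middle): t = a^p b^(p−j) a^(p−l) b^p with j + l = |vy|. If t = ww, then w is a prefix of t of length ≥ p, so w begins with a^p; and w is a suffix of t of length ≥ p, so w ends with b^p. That forces |w| ≥ 2p, contradicting |w| = |t|/2 ≤ 2p − 1. So t ∉ L.

Case 3 (vxy inside A₂B₂): t = a^p b^p a^(p−j) b^(p−l) with j + l = |vy|. The first half of t is a prefix of a^p b^p, so it begins with a; the second half is b^((j+l)/2) a^(p−j) b^(p−l), which begins with b. The halves differ, so t ∉ L.

In every case uv⁰xy⁰z = uxz ∉ L.

This contradicts the CFL pumping lemma, which requires uv^i xy^i z ∈ L for all i ≥ 0.
Hence L = {ww : w ∈ {a,b}*} is not context-free. ∎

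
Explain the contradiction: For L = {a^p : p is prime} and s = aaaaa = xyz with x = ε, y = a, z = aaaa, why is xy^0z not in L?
xy⁰z = aaaa ∉ L

Pumping with i = 0 replaces y = a by y⁰ = ε:
- Original: s = xyz = aaaaa; aaaaa has length 5, which is prime, so it is in L
- Pumped: xy⁰z = ε · ε · aaaa = aaaa
- aaaa has length 4 = 2 × 2, which is not prime, so it is not in L

The pumping lemma would require xy⁰z ∈ L, so this decomposition yields a contradiction.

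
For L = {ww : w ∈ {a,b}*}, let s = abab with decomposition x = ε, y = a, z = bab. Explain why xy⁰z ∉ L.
xy⁰z = bab ∉ L

Pumping with i = 0 replaces y = a by y⁰ = ε:
- Original: s = xyz = abab; abab splits into halves ab · ab, which are equal, so it is in L (w = ab)
- Pumped: xy⁰z = ε · ε · bab = bab
- bab has odd length 3, so it cannot be written as ww and is not in L

The pumping lemma would require xy⁰z ∈ L, so this decomposition yields a contradiction.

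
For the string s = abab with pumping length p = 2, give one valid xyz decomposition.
x = '', y = 'ab', z = 'ab'

For s = abab and p = 2, one valid decomposition is:
- x = '' (length 0)
- y = 'ab' (length 2)
- z = 'ab' (length 2)

Verification:
- xyz = '' + 'ab' + 'ab' = abab ✓
- |xy| = 2 ≤ 2 ✓
- |y| = 2 > 0 ✓

All pumping lemma constraints are satisfied.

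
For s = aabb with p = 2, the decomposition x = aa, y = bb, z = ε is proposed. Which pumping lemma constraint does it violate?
Violated: |xy| ≤ p

The decomposition x = aa, y = bb, z = ε for s = aabb with p = 2
violates the constraint: |xy| ≤ p

|xy| = |aabb| = 4 > 2 = p. The decomposition puts too many characters in xy.

Pumping lemma constraints:
1. xyz = s (decomposition is valid)
2. |xy| ≤ p
3. |y| > 0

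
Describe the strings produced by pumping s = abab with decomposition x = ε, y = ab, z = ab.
{xy^i z : i ≥ 0} = {(ab)^(i+1) : i ≥ 0} = {ab, abab, ababab, ...}

With x = ε, y = ab, z = ab: Pumping 'ab' gives strings of alternating a's and b's.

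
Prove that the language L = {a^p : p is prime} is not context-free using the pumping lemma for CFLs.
Assume for contradiction that L is context-free, and let p ≥ 1 be the pumping length given by the pumping lemma for CFLs.
Choose a prime q with q ≥ p and let s = a^q. Then s ∈ L and |s| = q ≥ p.
By the CFL pumping lemma, s = uvxyz for some u, v, x, y, z with |vxy| ≤ p, |vy| ≥ 1, and uv^i xy^i z ∈ L for every i ≥ 0.
All symbols are a's, so only lengths matter: let k = |vy|, with 1 ≤ k ≤ p. Then |uv^i xy^i z| = q + (i − 1)k.

Take i = q + 1: the length is q + qk = q(k + 1).
Both factors satisfy q ≥ 2 and k + 1 ≥ 2, so q(k + 1) is composite and uv^(q+1) xy^(q+1) z ∉ L.

This contradicts the CFL pumping lemma, which requires uv^i xy^i z ∈ L for all i ≥ 0.
Hence L = {a^p : p is prime} is not context-free. ∎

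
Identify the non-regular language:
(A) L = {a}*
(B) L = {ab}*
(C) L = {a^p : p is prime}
(C) {a^p : p is prime}

(C) L = {a^p : p is prime} is NOT regular.

The pumping lemma can be used to prove this:
After pumping, the length becomes composite

The other languages are regular because they can be recognized by finite automata.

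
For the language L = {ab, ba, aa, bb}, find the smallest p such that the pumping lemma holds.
p = 3

For a finite language L, the pumping lemma holds vacuously if p > max|s| for s ∈ L.

The longest string in L = {ab, ba, aa, bb} has length 2.
If p = 3, then no string s ∈ L has |s| ≥ p, so the condition is vacuously true.

The minimum pumping length is p = 3.

Why no smaller p works: for any p ≤ 2, the longest string s ∈ L has |s| = 2 ≥ p, so it would
have to be pumpable; but pumping up (i = 2, 3, ...) produces ever longer strings, which cannot all lie in the
finite language L. So the pumping property fails for every p ≤ 2.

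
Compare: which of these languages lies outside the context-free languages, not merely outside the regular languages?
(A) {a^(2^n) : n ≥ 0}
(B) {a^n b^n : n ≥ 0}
(A) {a^(2^n) : n ≥ 0}

(A) {a^(2^n) : n ≥ 0} requires the CFL pumping lemma.

- {a^n b^n : n ≥ 0} is context-free (but not regular)
  • Can be shown non-regular with the regular pumping lemma
  • After pumping, the number of a's and b's become unequal

- {a^(2^n) : n ≥ 0} is NOT context-free
  • Requires the CFL pumping lemma to prove
  • Gaps between powers of 2 grow exponentially

The CFL pumping lemma is "stronger" in that it can prove non-membership
in the larger class of context-free languages.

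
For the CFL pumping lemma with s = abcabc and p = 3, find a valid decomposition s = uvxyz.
u='ab', v='c', x='a', y='b', z='c'

For s = abcabc with pumping length p = 3:

One valid decomposition:
- u = 'ab'
- v = 'c'
- x = 'a'
- y = 'b'
- z = 'c'

Verification:
- uvxyz = 'ab' + 'c' + 'a' + 'b' + 'c' = abcabc ✓
- |vxy| = |'cab'| = 3 ≤ 3 ✓
- |vy| = |'cb'| = 2 > 0 ✓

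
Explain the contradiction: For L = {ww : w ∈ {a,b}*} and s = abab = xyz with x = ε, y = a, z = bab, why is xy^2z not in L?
xy²z = aabab ∉ L

Pumping with i = 2 replaces y = a by y² = aa:
- Original: s = xyz = abab; abab splits into halves ab · ab, which are equal, so it is in L (w = ab)
- Pumped: xy²z = ε · aa · bab = aabab
- aabab has odd length 5, so it cannot be written as ww and is not in L

The pumping lemma would require xy²z ∈ L, so this decomposition yields a contradiction.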